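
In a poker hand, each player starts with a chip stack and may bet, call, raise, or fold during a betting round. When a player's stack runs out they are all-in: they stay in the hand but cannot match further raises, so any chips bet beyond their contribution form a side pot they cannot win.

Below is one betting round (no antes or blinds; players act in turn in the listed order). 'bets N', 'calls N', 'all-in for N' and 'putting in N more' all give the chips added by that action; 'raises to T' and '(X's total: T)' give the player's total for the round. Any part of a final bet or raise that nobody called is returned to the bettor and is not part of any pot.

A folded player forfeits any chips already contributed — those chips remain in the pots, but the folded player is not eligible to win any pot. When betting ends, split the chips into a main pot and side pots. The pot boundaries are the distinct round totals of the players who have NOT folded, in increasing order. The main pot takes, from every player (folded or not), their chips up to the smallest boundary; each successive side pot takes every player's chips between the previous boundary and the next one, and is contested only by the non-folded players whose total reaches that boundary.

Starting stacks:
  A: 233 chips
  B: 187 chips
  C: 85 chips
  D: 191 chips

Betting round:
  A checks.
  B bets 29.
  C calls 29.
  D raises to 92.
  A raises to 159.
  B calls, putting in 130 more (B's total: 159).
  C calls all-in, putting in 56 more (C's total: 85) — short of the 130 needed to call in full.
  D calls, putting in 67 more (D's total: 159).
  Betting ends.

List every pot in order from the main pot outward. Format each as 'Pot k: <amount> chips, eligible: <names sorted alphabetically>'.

Pot 1: 340 chips, eligible: A, B, C, D
Pot 2: 222 chips, eligible: A, B, D

Derivation:
Contributions: A=159, B=159, C=85, D=159
Pot levels (distinct totals of non-folded players): 85, 159
Layer 1-85: 85 each from A, B, C, D = 85*4 = 340 chips; eligible A, B, C, D
Layer 86-159: 74 each from A, B, D = 74*3 = 222 chips; eligible A, B, D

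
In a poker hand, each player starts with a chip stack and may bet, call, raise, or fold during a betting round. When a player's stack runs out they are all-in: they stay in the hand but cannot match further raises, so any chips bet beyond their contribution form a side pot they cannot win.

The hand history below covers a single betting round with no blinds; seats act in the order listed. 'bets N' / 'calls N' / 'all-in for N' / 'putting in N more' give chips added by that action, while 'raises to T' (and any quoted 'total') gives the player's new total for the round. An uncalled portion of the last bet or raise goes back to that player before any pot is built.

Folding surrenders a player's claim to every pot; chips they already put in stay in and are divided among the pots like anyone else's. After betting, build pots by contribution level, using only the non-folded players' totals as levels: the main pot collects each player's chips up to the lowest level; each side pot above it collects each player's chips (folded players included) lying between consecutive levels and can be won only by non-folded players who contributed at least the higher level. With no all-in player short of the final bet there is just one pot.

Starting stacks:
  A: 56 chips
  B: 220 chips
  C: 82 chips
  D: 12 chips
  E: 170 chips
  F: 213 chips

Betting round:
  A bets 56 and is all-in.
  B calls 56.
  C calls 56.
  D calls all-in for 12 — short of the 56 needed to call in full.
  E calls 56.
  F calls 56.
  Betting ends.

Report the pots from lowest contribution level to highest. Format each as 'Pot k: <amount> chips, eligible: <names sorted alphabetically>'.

Contributions: A=56, B=56, C=56, D=12, E=56, F=56
Pot levels (distinct totals of non-folded players): 12, 56
Layer 1-12: 12 each from A, B, C, D, E, F = 12*6 = 72 chips; eligible A, B, C, D, E, F
Layer 13-56: 44 each from A, B, C, E, F = 44*5 = 220 chips; eligible A, B, C, E, F

Pot 1: 72 chips, eligible: A, B, C, D, E, F
Pot 2: 220 chips, eligible: A, B, C, E, F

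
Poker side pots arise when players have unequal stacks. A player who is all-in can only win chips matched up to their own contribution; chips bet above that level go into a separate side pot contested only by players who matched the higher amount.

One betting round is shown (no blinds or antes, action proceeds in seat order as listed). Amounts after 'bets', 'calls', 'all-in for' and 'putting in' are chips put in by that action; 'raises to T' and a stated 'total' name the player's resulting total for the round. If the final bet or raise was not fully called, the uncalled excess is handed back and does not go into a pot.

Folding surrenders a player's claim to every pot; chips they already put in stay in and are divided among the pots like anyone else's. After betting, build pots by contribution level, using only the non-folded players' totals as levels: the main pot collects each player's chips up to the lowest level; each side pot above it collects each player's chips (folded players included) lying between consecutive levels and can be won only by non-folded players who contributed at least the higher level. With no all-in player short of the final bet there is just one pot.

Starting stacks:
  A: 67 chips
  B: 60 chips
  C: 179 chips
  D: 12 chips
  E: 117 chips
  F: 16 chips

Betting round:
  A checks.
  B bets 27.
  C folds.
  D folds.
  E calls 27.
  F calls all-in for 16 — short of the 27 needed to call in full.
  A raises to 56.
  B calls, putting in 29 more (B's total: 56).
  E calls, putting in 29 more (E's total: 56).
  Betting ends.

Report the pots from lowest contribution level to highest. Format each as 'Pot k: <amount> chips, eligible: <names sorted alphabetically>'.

Contributions: A=56, B=56, E=56, F=16
Folded: C, D
Pot levels (distinct totals of non-folded players): 16, 56
Layer 1-16: 16 each from A, B, E, F = 16*4 = 64 chips; eligible A, B, E, F
Layer 17-56: 40 each from A, B, E = 40*3 = 120 chips; eligible A, B, E

Pot 1: 64 chips, eligible: A, B, E, F
Pot 2: 120 chips, eligible: A, B, E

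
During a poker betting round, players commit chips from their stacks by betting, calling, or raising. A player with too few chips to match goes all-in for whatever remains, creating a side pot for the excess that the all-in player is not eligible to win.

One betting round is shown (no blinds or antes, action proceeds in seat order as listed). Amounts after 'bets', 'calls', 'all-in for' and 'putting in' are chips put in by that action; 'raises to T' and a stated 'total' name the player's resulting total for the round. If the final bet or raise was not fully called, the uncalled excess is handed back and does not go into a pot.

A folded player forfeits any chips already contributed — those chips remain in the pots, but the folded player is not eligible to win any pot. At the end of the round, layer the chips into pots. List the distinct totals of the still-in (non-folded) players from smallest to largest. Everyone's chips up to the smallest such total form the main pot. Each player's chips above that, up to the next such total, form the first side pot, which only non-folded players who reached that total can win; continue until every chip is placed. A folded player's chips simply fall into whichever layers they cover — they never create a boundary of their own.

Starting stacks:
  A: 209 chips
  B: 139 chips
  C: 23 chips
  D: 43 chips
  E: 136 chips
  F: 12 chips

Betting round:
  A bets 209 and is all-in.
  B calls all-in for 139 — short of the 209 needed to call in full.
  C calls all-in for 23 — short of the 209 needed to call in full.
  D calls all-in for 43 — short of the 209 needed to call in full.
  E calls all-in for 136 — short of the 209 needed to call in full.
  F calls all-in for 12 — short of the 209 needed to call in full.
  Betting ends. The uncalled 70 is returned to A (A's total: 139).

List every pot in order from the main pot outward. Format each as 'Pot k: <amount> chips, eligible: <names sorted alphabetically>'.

Pot 1: 72 chips, eligible: A, B, C, D, E, F
Pot 2: 55 chips, eligible: A, B, C, D, E
Pot 3: 80 chips, eligible: A, B, D, E
Pot 4: 279 chips, eligible: A, B, E
Pot 5: 6 chips, eligible: A, B

Derivation:
Contributions (after 70 returned to A): A=139, B=139, C=23, D=43, E=136, F=12
Pot levels (distinct totals of non-folded players): 12, 23, 43, 136, 139
Layer 1-12: 12 each from A, B, C, D, E, F = 12*6 = 72 chips; eligible A, B, C, D, E, F
Layer 13-23: 11 each from A, B, C, D, E = 11*5 = 55 chips; eligible A, B, C, D, E
Layer 24-43: 20 each from A, B, D, E = 20*4 = 80 chips; eligible A, B, D, E
Layer 44-136: 93 each from A, B, E = 93*3 = 279 chips; eligible A, B, E
Layer 137-139: 3 each from A, B = 3*2 = 6 chips; eligible A, B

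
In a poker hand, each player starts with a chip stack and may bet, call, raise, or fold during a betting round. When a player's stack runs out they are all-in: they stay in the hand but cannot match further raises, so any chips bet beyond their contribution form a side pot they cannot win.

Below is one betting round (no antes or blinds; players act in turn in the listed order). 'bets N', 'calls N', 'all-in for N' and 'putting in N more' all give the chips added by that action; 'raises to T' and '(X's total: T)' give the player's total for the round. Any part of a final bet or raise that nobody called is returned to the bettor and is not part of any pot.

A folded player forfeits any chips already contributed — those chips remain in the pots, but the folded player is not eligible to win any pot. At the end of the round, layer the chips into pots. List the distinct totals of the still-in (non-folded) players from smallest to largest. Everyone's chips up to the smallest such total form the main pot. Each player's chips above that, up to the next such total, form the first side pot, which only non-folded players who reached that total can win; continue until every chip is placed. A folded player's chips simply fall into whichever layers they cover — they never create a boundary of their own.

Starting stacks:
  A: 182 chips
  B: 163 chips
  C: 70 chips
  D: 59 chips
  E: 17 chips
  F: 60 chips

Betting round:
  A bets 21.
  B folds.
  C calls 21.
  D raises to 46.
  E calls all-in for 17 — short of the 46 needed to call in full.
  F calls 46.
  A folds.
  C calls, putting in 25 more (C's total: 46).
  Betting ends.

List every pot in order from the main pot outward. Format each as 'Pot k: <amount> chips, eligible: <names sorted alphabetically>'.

Pot 1: 85 chips, eligible: C, D, E, F
Pot 2: 91 chips, eligible: C, D, F

Derivation:
Contributions: A=21, C=46, D=46, E=17, F=46
Folded: A, B
Pot levels (distinct totals of non-folded players): 17, 46
Layer 1-17: 17 each from A, C, D, E, F = 17*5 = 85 chips; eligible C, D, E, F
Layer 18-46: A 4 + C 29 + D 29 + F 29 = 91 chips; eligible C, D, F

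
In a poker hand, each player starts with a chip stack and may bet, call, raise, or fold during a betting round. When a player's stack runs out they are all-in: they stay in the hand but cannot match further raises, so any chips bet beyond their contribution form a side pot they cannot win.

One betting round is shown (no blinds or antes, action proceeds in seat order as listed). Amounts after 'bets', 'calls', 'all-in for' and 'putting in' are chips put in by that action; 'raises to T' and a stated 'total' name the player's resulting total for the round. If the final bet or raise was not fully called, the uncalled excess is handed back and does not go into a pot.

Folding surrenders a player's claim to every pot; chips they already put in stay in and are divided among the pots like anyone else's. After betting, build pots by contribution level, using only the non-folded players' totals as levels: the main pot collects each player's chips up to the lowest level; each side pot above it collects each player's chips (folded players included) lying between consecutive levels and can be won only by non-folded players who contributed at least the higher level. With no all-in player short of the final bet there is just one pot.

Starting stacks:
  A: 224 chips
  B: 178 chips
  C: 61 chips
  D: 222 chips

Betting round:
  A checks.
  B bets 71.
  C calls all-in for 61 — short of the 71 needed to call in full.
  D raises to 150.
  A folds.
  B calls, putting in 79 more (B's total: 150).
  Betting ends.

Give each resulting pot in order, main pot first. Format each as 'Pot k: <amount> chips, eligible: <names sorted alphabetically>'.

Pot 1: 183 chips, eligible: B, C, D
Pot 2: 178 chips, eligible: B, D

Derivation:
Contributions: B=150, C=61, D=150
Folded: A
Pot levels (distinct totals of non-folded players): 61, 150
Layer 1-61: 61 each from B, C, D = 61*3 = 183 chips; eligible B, C, D
Layer 62-150: 89 each from B, D = 89*2 = 178 chips; eligible B, D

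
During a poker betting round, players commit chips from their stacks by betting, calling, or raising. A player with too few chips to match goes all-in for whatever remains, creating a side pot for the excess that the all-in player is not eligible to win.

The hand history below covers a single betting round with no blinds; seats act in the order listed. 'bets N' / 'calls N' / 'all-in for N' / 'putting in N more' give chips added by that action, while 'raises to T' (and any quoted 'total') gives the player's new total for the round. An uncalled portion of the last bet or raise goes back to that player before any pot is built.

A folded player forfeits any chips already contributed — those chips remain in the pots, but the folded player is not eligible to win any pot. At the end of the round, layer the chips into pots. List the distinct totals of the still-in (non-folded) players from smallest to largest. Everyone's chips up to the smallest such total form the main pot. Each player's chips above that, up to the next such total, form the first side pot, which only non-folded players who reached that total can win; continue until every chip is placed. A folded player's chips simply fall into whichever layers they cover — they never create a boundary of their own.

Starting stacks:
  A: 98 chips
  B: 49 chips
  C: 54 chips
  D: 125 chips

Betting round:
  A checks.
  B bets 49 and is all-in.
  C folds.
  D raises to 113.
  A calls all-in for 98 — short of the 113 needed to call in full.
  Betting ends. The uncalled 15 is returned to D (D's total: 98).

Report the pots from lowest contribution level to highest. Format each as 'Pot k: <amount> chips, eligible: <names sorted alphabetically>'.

Pot 1: 147 chips, eligible: A, B, D
Pot 2: 98 chips, eligible: A, D

Derivation:
Contributions (after 15 returned to D): A=98, B=49, D=98
Folded: C
Pot levels (distinct totals of non-folded players): 49, 98
Layer 1-49: 49 each from A, B, D = 49*3 = 147 chips; eligible A, B, D
Layer 50-98: 49 each from A, D = 49*2 = 98 chips; eligible A, D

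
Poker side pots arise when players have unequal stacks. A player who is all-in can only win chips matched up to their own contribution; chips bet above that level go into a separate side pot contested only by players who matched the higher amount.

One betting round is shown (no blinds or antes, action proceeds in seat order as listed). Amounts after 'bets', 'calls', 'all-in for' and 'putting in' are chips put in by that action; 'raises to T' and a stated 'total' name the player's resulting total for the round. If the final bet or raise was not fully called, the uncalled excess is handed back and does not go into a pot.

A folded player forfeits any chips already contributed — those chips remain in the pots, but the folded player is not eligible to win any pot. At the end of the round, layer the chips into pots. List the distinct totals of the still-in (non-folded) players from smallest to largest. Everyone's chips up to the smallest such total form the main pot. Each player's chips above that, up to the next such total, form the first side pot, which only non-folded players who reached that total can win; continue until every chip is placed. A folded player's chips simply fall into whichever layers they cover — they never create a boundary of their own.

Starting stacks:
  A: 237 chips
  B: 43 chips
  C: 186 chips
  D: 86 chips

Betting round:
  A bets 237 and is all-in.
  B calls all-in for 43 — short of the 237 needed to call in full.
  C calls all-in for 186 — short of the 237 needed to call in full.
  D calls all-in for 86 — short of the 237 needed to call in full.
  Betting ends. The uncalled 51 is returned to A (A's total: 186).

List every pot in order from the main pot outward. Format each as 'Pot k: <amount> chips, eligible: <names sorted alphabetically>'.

Pot 1: 172 chips, eligible: A, B, C, D
Pot 2: 129 chips, eligible: A, C, D
Pot 3: 200 chips, eligible: A, C

Derivation:
Contributions (after 51 returned to A): A=186, B=43, C=186, D=86
Pot levels (distinct totals of non-folded players): 43, 86, 186
Layer 1-43: 43 each from A, B, C, D = 43*4 = 172 chips; eligible A, B, C, D
Layer 44-86: 43 each from A, C, D = 43*3 = 129 chips; eligible A, C, D
Layer 87-186: 100 each from A, C = 100*2 = 200 chips; eligible A, C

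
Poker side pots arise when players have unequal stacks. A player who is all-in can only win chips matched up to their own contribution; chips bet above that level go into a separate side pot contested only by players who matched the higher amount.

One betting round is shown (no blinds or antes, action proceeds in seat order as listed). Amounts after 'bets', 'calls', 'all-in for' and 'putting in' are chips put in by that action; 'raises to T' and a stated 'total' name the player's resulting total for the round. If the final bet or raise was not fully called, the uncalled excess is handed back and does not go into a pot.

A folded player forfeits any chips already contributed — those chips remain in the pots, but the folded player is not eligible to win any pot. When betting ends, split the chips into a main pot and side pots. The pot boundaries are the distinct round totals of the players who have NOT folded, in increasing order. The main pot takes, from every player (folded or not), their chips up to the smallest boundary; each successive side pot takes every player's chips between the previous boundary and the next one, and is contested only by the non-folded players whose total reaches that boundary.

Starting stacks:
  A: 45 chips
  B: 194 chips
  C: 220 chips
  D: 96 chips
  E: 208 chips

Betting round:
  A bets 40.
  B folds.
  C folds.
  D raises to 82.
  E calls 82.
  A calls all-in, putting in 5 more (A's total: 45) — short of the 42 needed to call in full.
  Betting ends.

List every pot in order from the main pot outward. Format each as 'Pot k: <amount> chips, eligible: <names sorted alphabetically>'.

Pot 1: 135 chips, eligible: A, D, E
Pot 2: 74 chips, eligible: D, E

Derivation:
Contributions: A=45, D=82, E=82
Folded: B, C
Pot levels (distinct totals of non-folded players): 45, 82
Layer 1-45: 45 each from A, D, E = 45*3 = 135 chips; eligible A, D, E
Layer 46-82: 37 each from D, E = 37*2 = 74 chips; eligible D, E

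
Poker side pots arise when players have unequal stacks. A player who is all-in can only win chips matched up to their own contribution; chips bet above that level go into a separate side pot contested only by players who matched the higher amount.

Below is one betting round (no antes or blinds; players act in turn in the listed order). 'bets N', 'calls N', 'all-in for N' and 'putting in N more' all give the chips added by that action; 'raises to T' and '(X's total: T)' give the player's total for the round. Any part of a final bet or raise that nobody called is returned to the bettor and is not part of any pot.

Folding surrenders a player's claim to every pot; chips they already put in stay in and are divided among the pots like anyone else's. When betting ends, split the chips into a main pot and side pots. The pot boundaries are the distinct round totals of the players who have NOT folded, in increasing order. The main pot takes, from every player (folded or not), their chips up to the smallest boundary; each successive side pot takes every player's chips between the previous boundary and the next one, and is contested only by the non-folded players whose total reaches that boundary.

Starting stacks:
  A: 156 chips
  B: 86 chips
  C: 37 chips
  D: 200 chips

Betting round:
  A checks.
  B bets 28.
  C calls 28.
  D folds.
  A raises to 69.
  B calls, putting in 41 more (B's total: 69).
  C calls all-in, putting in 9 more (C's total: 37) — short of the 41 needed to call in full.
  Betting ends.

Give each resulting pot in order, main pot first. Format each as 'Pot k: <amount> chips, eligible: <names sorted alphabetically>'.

Pot 1: 111 chips, eligible: A, B, C
Pot 2: 64 chips, eligible: A, B

Derivation:
Contributions: A=69, B=69, C=37
Folded: D
Pot levels (distinct totals of non-folded players): 37, 69
Layer 1-37: 37 each from A, B, C = 37*3 = 111 chips; eligible A, B, C
Layer 38-69: 32 each from A, B = 32*2 = 64 chips; eligible A, B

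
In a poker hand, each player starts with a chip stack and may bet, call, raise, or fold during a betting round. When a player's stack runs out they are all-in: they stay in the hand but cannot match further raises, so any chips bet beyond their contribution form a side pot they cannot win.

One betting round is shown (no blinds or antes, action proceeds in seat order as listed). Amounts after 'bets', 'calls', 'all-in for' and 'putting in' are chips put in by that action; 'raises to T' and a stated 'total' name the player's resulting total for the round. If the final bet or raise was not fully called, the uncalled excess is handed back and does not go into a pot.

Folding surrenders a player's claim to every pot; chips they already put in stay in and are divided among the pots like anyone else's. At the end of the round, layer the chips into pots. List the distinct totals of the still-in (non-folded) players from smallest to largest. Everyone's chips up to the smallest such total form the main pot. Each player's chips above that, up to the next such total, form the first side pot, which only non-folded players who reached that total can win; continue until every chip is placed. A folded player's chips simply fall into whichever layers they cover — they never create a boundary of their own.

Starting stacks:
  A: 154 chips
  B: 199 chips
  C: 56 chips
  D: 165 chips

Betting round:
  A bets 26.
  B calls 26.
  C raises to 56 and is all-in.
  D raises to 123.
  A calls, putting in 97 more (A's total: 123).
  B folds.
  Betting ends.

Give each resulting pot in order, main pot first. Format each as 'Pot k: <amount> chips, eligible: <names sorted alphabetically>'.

Contributions: A=123, B=26, C=56, D=123
Folded: B
Pot levels (distinct totals of non-folded players): 56, 123
Layer 1-56: A 56 + B 26 + C 56 + D 56 = 194 chips; eligible A, C, D
Layer 57-123: 67 each from A, D = 67*2 = 134 chips; eligible A, D

Pot 1: 194 chips, eligible: A, C, D
Pot 2: 134 chips, eligible: A, D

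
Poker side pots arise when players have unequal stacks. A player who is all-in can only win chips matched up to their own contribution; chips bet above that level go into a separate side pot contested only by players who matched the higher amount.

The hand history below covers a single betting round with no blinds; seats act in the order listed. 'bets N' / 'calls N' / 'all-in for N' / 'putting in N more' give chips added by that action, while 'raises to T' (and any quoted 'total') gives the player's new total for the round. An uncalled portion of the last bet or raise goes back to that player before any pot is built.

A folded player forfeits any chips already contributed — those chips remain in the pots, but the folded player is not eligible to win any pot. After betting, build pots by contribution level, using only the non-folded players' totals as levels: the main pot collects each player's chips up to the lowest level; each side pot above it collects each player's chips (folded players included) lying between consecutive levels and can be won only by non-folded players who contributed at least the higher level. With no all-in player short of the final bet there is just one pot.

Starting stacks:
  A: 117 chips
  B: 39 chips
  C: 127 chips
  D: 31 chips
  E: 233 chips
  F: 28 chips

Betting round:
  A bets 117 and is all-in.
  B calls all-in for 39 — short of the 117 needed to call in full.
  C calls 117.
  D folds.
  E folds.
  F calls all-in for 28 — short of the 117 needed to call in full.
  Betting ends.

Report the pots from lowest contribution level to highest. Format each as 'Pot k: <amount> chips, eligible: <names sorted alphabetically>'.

Pot 1: 112 chips, eligible: A, B, C, F
Pot 2: 33 chips, eligible: A, B, C
Pot 3: 156 chips, eligible: A, C

Derivation:
Contributions: A=117, B=39, C=117, F=28
Folded: D, E
Pot levels (distinct totals of non-folded players): 28, 39, 117
Layer 1-28: 28 each from A, B, C, F = 28*4 = 112 chips; eligible A, B, C, F
Layer 29-39: 11 each from A, B, C = 11*3 = 33 chips; eligible A, B, C
Layer 40-117: 78 each from A, C = 78*2 = 156 chips; eligible A, C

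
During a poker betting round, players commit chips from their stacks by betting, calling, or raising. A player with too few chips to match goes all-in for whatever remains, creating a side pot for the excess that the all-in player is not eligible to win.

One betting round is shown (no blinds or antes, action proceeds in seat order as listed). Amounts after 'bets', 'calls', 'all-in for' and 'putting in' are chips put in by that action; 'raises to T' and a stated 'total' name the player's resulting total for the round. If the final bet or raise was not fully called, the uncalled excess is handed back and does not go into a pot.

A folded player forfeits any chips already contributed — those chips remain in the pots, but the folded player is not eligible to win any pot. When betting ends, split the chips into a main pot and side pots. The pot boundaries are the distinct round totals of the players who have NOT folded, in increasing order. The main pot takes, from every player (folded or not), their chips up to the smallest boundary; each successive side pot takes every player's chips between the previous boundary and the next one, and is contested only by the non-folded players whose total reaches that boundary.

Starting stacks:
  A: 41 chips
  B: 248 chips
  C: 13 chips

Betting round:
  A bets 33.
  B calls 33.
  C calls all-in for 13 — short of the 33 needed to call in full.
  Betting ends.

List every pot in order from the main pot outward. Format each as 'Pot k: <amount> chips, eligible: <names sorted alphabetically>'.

Contributions: A=33, B=33, C=13
Pot levels (distinct totals of non-folded players): 13, 33
Layer 1-13: 13 each from A, B, C = 13*3 = 39 chips; eligible A, B, C
Layer 14-33: 20 each from A, B = 20*2 = 40 chips; eligible A, B

Pot 1: 39 chips, eligible: A, B, C
Pot 2: 40 chips, eligible: A, B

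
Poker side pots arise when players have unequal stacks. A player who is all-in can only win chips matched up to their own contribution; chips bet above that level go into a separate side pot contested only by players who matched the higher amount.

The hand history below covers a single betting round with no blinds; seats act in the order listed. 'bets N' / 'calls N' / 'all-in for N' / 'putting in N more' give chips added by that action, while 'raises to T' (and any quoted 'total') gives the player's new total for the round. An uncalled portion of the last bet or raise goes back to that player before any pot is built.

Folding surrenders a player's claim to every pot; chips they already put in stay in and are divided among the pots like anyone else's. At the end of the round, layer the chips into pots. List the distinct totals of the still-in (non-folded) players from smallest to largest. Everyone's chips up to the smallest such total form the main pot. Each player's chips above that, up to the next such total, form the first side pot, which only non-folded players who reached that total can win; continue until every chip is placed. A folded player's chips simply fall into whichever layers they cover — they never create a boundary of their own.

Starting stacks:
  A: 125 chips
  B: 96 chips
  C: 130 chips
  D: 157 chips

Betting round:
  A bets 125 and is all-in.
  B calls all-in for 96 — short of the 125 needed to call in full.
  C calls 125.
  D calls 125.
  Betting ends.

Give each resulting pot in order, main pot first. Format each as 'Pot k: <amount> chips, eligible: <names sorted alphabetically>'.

Pot 1: 384 chips, eligible: A, B, C, D
Pot 2: 87 chips, eligible: A, C, D

Derivation:
Contributions: A=125, B=96, C=125, D=125
Pot levels (distinct totals of non-folded players): 96, 125
Layer 1-96: 96 each from A, B, C, D = 96*4 = 384 chips; eligible A, B, C, D
Layer 97-125: 29 each from A, C, D = 29*3 = 87 chips; eligible A, C, D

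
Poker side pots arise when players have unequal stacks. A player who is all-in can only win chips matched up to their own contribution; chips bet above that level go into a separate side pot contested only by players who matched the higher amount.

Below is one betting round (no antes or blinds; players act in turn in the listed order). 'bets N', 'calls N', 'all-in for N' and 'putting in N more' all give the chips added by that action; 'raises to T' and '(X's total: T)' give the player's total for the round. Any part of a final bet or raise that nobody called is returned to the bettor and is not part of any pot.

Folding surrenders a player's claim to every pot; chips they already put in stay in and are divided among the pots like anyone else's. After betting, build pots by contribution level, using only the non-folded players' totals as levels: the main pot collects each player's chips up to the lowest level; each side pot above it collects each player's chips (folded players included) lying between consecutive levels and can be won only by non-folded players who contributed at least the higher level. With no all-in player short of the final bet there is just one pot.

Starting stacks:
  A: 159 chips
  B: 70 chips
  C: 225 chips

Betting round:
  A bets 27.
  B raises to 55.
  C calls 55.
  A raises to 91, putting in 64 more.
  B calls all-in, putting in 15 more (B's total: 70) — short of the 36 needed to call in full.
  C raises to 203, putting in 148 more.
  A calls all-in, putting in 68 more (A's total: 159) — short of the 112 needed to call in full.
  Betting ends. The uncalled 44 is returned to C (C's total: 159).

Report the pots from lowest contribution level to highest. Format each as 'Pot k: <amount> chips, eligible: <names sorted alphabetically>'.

Pot 1: 210 chips, eligible: A, B, C
Pot 2: 178 chips, eligible: A, C

Derivation:
Contributions (after 44 returned to C): A=159, B=70, C=159
Pot levels (distinct totals of non-folded players): 70, 159
Layer 1-70: 70 each from A, B, C = 70*3 = 210 chips; eligible A, B, C
Layer 71-159: 89 each from A, C = 89*2 = 178 chips; eligible A, C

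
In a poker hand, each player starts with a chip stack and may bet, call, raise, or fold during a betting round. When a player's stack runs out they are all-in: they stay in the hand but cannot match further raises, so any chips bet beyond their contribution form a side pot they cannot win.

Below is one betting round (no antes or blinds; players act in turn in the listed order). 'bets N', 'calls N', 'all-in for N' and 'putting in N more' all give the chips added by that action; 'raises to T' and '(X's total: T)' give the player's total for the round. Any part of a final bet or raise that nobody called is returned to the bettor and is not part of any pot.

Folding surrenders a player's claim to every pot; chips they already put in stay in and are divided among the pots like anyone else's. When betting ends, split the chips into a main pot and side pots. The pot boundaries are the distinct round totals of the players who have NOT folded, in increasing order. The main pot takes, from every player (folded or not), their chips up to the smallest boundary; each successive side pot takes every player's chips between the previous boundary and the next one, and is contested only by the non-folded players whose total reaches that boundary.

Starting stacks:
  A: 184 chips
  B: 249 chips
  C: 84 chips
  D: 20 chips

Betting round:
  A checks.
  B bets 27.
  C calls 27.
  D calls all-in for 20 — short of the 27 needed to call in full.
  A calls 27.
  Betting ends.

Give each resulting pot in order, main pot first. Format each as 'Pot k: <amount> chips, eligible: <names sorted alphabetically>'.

Pot 1: 80 chips, eligible: A, B, C, D
Pot 2: 21 chips, eligible: A, B, C

Derivation:
Contributions: A=27, B=27, C=27, D=20
Pot levels (distinct totals of non-folded players): 20, 27
Layer 1-20: 20 each from A, B, C, D = 20*4 = 80 chips; eligible A, B, C, D
Layer 21-27: 7 each from A, B, C = 7*3 = 21 chips; eligible A, B, C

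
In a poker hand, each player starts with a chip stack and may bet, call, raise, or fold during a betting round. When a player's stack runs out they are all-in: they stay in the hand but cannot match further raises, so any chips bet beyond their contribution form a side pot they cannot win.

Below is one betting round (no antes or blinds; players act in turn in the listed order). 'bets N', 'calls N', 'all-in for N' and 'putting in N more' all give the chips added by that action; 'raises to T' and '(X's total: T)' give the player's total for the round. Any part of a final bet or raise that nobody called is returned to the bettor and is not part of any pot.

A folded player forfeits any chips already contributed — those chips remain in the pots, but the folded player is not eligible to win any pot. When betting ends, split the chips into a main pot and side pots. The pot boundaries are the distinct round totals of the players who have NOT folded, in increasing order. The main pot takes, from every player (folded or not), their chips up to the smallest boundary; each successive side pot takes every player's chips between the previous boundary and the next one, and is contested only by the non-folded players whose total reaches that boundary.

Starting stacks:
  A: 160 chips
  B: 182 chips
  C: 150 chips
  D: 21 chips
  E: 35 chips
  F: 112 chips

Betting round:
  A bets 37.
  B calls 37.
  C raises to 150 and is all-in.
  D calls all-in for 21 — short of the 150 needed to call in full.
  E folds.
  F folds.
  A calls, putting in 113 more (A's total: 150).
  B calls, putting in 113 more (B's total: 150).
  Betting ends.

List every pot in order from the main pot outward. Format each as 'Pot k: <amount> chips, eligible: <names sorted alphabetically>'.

Contributions: A=150, B=150, C=150, D=21
Folded: E, F
Pot levels (distinct totals of non-folded players): 21, 150
Layer 1-21: 21 each from A, B, C, D = 21*4 = 84 chips; eligible A, B, C, D
Layer 22-150: 129 each from A, B, C = 129*3 = 387 chips; eligible A, B, C

Pot 1: 84 chips, eligible: A, B, C, D
Pot 2: 387 chips, eligible: A, B, C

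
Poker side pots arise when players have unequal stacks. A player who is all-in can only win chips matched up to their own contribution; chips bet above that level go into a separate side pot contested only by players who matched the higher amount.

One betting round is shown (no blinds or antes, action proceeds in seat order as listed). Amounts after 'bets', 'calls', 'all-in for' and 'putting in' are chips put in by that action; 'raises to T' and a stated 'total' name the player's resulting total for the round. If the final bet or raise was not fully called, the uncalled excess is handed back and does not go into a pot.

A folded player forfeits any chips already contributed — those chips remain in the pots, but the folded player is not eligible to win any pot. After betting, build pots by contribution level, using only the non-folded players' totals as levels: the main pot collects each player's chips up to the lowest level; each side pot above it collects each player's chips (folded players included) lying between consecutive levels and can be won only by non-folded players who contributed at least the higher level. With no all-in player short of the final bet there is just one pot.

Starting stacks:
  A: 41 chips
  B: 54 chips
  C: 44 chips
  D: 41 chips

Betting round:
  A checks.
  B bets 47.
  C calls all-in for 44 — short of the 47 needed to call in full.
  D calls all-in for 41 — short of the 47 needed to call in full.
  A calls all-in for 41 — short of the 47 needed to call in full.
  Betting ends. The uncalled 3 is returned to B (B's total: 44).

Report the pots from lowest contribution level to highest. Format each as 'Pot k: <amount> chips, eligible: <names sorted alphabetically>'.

Pot 1: 164 chips, eligible: A, B, C, D
Pot 2: 6 chips, eligible: B, C

Derivation:
Contributions (after 3 returned to B): A=41, B=44, C=44, D=41
Pot levels (distinct totals of non-folded players): 41, 44
Layer 1-41: 41 each from A, B, C, D = 41*4 = 164 chips; eligible A, B, C, D
Layer 42-44: 3 each from B, C = 3*2 = 6 chips; eligible B, C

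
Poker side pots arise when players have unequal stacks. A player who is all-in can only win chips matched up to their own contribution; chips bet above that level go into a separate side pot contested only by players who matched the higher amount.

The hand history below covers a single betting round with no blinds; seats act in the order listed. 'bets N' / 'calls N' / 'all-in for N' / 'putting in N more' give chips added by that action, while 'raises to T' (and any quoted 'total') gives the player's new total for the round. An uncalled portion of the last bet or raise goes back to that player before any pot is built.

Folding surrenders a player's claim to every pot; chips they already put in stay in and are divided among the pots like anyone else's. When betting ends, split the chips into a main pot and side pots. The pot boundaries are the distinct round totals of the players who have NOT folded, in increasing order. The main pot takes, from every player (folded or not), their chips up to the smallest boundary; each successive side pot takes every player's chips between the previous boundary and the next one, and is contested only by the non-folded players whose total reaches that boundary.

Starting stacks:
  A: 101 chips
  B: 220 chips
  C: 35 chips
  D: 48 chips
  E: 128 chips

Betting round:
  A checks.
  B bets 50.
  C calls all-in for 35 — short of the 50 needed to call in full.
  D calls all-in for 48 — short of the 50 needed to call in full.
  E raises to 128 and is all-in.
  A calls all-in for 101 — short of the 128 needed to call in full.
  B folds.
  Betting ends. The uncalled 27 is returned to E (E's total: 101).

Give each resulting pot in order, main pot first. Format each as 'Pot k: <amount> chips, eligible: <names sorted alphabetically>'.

Pot 1: 175 chips, eligible: A, C, D, E
Pot 2: 52 chips, eligible: A, D, E
Pot 3: 108 chips, eligible: A, E

Derivation:
Contributions (after 27 returned to E): A=101, B=50, C=35, D=48, E=101
Folded: B
Pot levels (distinct totals of non-folded players): 35, 48, 101
Layer 1-35: 35 each from A, B, C, D, E = 35*5 = 175 chips; eligible A, C, D, E
Layer 36-48: 13 each from A, B, D, E = 13*4 = 52 chips; eligible A, D, E
Layer 49-101: A 53 + B 2 + E 53 = 108 chips; eligible A, E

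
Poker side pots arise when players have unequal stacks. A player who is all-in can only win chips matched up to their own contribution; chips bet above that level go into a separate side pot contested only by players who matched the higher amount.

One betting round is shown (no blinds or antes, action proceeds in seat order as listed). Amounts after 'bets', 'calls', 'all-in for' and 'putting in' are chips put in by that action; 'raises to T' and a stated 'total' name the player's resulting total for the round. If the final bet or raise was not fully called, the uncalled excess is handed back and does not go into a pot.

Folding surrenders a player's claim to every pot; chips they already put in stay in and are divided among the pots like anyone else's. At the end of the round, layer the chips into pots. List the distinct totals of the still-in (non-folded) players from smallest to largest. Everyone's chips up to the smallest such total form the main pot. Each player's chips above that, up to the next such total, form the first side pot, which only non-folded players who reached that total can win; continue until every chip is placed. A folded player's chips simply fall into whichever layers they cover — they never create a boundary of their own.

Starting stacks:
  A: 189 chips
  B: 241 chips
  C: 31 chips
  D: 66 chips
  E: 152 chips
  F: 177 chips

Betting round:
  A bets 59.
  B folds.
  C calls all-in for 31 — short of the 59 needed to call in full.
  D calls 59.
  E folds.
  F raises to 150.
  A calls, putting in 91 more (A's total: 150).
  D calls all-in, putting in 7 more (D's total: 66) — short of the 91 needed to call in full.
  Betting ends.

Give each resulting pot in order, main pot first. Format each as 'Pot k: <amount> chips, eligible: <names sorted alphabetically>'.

Contributions: A=150, C=31, D=66, F=150
Folded: B, E
Pot levels (distinct totals of non-folded players): 31, 66, 150
Layer 1-31: 31 each from A, C, D, F = 31*4 = 124 chips; eligible A, C, D, F
Layer 32-66: 35 each from A, D, F = 35*3 = 105 chips; eligible A, D, F
Layer 67-150: 84 each from A, F = 84*2 = 168 chips; eligible A, F

Pot 1: 124 chips, eligible: A, C, D, F
Pot 2: 105 chips, eligible: A, D, F
Pot 3: 168 chips, eligible: A, F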